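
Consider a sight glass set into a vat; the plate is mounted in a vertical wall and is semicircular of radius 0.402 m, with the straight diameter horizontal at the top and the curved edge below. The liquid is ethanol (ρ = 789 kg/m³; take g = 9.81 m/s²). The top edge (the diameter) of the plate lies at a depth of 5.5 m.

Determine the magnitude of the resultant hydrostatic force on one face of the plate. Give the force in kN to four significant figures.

F ≈ 11.14 kN

γ = ρg = 789 × 9.81 / 1000 = 7.74009 kN/m³.
The centroid of a semicircle lies 4r/(3π) = 0.170614 m from the diameter, here below the top edge, so the centroid depth is h_c = 5.5 + 0.170614 = 5.67061 m.
A = πr²/2 = π × 0.402²/2 = 0.253847 m².
Resultant F = γ·h_c·A = 7.74009 × 5.67061 × 0.253847 = 11.1416 kN.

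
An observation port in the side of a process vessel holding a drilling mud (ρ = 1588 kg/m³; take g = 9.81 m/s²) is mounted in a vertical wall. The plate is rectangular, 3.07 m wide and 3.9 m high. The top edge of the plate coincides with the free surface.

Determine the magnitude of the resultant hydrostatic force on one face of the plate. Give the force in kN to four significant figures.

γ = ρg = 1588 × 9.81 / 1000 = 15.57828 kN/m³.
The centroid lies 3.9/2 = 1.95 m below the top edge, so the centroid depth is h_c = 1.95 m.
A = 3.07 × 3.9 = 11.973 m².
Resultant F = γ·h_c·A = 15.57828 × 1.95 × 11.973 = 363.712 kN.

F ≈ 363.7 kN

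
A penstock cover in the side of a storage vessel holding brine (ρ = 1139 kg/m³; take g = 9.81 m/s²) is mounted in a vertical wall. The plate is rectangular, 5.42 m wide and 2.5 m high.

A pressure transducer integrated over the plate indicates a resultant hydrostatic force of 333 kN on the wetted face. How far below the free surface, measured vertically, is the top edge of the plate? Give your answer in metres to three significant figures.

γ = ρg = 1139 × 9.81 / 1000 = 11.17359 kN/m³.
A = 5.42 × 2.5 = 13.55 m².
From F = γ·h_c·A, the centroid depth is h_c = 333/(11.17359 × 13.55) = 2.19944 m.
The centroid lies 2.5/2 = 1.25 m below the top edge, so the top edge sits at h_top = 2.19944 − 1.25 = 0.94944 m below the surface.

d_top ≈ 0.949 m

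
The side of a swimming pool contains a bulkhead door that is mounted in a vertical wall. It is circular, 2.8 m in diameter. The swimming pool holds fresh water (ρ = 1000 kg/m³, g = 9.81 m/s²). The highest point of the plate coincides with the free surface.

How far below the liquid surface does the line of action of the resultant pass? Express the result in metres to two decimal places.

γ = ρg = 1000 × 9.81 = 9810 N/m³ = 9.81 kN/m³.
The centroid is at the centre, 1.4 m below the top of the plate, so the centroid depth is h_c = 1.4 m.
A = π(1.4)² = 6.15752 m².
Resultant F = γ·h_c·A = 9.81 × 1.4 × 6.15752 = 84.5674 kN.
I_c = πr⁴/4 = π × 1.4⁴/4 = 3.01719 m⁴.
Centre of pressure: y_p = y_c + I_c/(y_c·A) = 1.4 + 3.01719/(1.4 × 6.15752) = 1.4 + 0.350001 = 1.75 m along the plane.

h_p = 1.75 m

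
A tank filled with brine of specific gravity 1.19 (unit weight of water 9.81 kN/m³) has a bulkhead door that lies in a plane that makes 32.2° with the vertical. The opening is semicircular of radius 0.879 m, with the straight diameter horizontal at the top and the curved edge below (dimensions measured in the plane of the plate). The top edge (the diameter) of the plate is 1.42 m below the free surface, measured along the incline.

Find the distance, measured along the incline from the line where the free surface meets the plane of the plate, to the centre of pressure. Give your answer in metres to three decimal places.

γ = 1.19 × 9.81 = 11.6739 kN/m³.
The plate makes 32.2° with the vertical, i.e. θ = 90° − 32.2° = 57.8° to the horizontal. Measuring y along the incline from the free-surface line, vertical depth h = y·sinθ with sinθ = 0.846193.
The centroid of a semicircle lies 4r/(3π) = 0.373059 m from the diameter, here below the top edge, so y_c = 1.42 + 0.373059 = 1.79306 m and h_c = 1.79306 × 0.846193 = 1.51727 m.
A = πr²/2 = π × 0.879²/2 = 1.21366 m².
Resultant F = γ·h_c·A = 11.6739 × 1.51727 × 1.21366 = 21.4969 kN.
I_c = (π/8 − 8/(9π))·r⁴ = 0.109757 × 0.879⁴ = 0.0655221 m⁴.
Centre of pressure: y_p = y_c + I_c/(y_c·A) = 1.79306 + 0.0655221/(1.79306 × 1.21366) = 1.79306 + 0.030109 = 1.82317 m along the plane.

y_p = 1.823 m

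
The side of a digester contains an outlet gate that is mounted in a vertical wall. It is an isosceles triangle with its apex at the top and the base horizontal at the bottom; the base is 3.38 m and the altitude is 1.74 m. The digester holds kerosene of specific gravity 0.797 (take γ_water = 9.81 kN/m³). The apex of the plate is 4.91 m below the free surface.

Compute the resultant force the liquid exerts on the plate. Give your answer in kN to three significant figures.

F ≈ 140 kN

γ = 0.797 × 9.81 = 7.81857 kN/m³.
With the apex up, the centroid sits 2h/3 = 2 × 1.74/3 = 1.16 m below the apex, so the centroid depth is h_c = 4.91 + 1.16 = 6.07 m.
A = ½ × 3.38 × 1.74 = 2.9406 m².
Resultant F = γ·h_c·A = 7.81857 × 6.07 × 2.9406 = 139.557 kN.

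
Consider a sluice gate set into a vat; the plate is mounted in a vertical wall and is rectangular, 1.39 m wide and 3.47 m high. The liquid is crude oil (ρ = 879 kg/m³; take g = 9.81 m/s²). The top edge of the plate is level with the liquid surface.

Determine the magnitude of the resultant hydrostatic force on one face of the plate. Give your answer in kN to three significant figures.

γ = ρg = 879 × 9.81 / 1000 = 8.62299 kN/m³.
The centroid lies 3.47/2 = 1.735 m below the top edge, so the centroid depth is h_c = 1.735 m.
A = 1.39 × 3.47 = 4.8233 m².
Resultant F = γ·h_c·A = 8.62299 × 1.735 × 4.8233 = 72.1608 kN.

F ≈ 72.2 kN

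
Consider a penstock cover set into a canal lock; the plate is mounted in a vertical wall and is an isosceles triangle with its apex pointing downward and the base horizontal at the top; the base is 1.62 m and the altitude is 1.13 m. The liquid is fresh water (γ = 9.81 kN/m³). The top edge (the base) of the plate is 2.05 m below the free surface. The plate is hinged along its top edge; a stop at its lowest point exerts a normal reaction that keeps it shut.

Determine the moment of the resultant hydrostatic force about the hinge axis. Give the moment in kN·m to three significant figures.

γ = 9.81 kN/m³.
With the apex down, the centroid sits h/3 = 1.13/3 = 0.376667 m below the base (the top edge), so the centroid depth is h_c = 2.05 + 0.376667 = 2.42667 m.
A = ½ × 1.62 × 1.13 = 0.9153 m².
Resultant F = γ·h_c·A = 9.81 × 2.42667 × 0.9153 = 21.7893 kN.
I_c = b·h³/36 = 1.62 × 1.13³/36 = 0.0649304 m⁴.
Centre of pressure: y_p = y_c + I_c/(y_c·A) = 2.42667 + 0.0649304/(2.42667 × 0.9153) = 2.42667 + 0.029233 = 2.4559 m along the plane.
The resultant acts 0.376667 + 0.029233 = 0.4059 m (along the plate) below the hinge at the top edge, so the moment about the hinge is M = F × 0.4059 = 21.7893 × 0.4059 = 8.84428 kN·m.

M ≈ 8.84 kN·m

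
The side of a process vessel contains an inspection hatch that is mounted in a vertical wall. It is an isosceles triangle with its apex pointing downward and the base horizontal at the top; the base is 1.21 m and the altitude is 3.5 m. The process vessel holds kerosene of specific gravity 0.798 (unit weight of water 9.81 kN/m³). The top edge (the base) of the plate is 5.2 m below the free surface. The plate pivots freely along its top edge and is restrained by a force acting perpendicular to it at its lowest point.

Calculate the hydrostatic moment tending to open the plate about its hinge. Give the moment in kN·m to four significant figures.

M ≈ 134.4 kN·m

γ = 0.798 × 9.81 = 7.82838 kN/m³.
With the apex down, the centroid sits h/3 = 3.5/3 = 1.16667 m below the base (the top edge), so the centroid depth is h_c = 5.2 + 1.16667 = 6.36667 m.
A = ½ × 1.21 × 3.5 = 2.1175 m².
Resultant F = γ·h_c·A = 7.82838 × 6.36667 × 2.1175 = 105.538 kN.
I_c = b·h³/36 = 1.21 × 3.5³/36 = 1.44108 m⁴.
Centre of pressure: y_p = y_c + I_c/(y_c·A) = 6.36667 + 1.44108/(6.36667 × 2.1175) = 6.36667 + 0.106894 = 6.47356 m along the plane.
The resultant acts 1.16667 + 0.106894 = 1.27356 m (along the plate) below the hinge at the top edge, so the moment about the hinge is M = F × 1.27356 = 105.538 × 1.27356 = 134.409 kN·m.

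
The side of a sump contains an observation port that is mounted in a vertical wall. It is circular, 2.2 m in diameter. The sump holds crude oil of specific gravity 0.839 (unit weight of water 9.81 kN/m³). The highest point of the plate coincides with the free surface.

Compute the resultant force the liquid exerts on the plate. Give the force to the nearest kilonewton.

γ = 0.839 × 9.81 = 8.23059 kN/m³.
The centroid is at the centre, 1.1 m below the top of the plate, so the centroid depth is h_c = 1.1 m.
A = π(1.1)² = 3.80133 m².
Resultant F = γ·h_c·A = 8.23059 × 1.1 × 3.80133 = 34.4159 kN.

F ≈ 34 kN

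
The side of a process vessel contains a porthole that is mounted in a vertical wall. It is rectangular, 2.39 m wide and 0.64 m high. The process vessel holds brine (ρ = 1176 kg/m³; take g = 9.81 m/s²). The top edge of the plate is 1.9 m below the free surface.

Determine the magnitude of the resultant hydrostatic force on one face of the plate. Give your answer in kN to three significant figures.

F ≈ 39.2 kN

γ = ρg = 1176 × 9.81 / 1000 = 11.53656 kN/m³.
The centroid lies 0.64/2 = 0.32 m below the top edge, so the centroid depth is h_c = 1.9 + 0.32 = 2.22 m.
A = 2.39 × 0.64 = 1.5296 m².
Resultant F = γ·h_c·A = 11.53656 × 2.22 × 1.5296 = 39.1748 kN.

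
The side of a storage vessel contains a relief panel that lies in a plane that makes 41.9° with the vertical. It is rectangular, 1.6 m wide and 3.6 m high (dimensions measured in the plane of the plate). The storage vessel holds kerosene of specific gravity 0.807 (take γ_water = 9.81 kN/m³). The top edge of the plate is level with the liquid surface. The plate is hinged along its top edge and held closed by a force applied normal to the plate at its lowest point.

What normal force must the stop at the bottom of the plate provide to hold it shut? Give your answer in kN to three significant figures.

γ = 0.807 × 9.81 = 7.91667 kN/m³.
The plate makes 41.9° with the vertical, i.e. θ = 90° − 41.9° = 48.1° to the horizontal. Measuring y along the incline from the free-surface line, vertical depth h = y·sinθ with sinθ = 0.744312.
The centroid lies 3.6/2 = 1.8 m below the top edge, so y_c = 1.8 m and h_c = 1.8 × 0.744312 = 1.33976 m.
A = 1.6 × 3.6 = 5.76 m².
Resultant F = γ·h_c·A = 7.91667 × 1.33976 × 5.76 = 61.0931 kN.
I_c = b·h³/12 = 1.6 × 3.6³/12 = 6.2208 m⁴.
Centre of pressure: y_p = y_c + I_c/(y_c·A) = 1.8 + 6.2208/(1.8 × 5.76) = 1.8 + 0.6 = 2.4 m along the plane.
The resultant acts 1.8 + 0.6 = 2.4 m (along the plate) below the hinge at the top edge, so the moment about the hinge is M = F × 2.4 = 61.0931 × 2.4 = 146.623 kN·m.
A normal force at the bottom, 3.6 m from the hinge, must supply this moment: P = 146.623/3.6 = 40.7286 kN.

P ≈ 40.7 kN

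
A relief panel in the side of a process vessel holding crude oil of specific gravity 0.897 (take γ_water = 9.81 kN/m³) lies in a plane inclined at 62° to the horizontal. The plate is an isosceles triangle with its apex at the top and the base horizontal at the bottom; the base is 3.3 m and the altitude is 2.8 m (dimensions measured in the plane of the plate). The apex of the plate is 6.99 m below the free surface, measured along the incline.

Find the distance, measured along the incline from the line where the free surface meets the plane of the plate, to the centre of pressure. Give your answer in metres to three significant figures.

y_p = 8.91 m

γ = 0.897 × 9.81 = 8.79957 kN/m³.
Let θ = 62° be the plate's angle to the horizontal; measure y along the incline from where the plane meets the free surface. Vertical depth h = y·sinθ with sinθ = 0.882948.
With the apex up, the centroid sits 2h/3 = 2 × 2.8/3 = 1.86667 m below the apex, so y_c = 6.99 + 1.86667 = 8.85667 m and h_c = 8.85667 × 0.882948 = 7.81998 m.
A = ½ × 3.3 × 2.8 = 4.62 m².
Resultant F = γ·h_c·A = 8.79957 × 7.81998 × 4.62 = 317.914 kN.
I_c = b·h³/36 = 3.3 × 2.8³/36 = 2.01227 m⁴.
Centre of pressure: y_p = y_c + I_c/(y_c·A) = 8.85667 + 2.01227/(8.85667 × 4.62) = 8.85667 + 0.0491783 = 8.90585 m along the plane.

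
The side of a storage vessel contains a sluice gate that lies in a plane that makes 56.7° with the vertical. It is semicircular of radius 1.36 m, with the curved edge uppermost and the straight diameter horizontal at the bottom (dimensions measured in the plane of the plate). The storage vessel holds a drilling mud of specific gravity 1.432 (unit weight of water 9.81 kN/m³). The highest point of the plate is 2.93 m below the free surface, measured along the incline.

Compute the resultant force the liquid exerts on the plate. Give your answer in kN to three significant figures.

γ = 1.432 × 9.81 = 14.04792 kN/m³.
The plate makes 56.7° with the vertical, i.e. θ = 90° − 56.7° = 33.3° to the horizontal. Measuring y along the incline from the free-surface line, vertical depth h = y·sinθ with sinθ = 0.549023.
The centroid lies 4r/(3π) = 0.577202 m above the diameter, so r − 4r/(3π) = 1.36 − 0.577202 = 0.782798 m below the topmost point, so y_c = 2.93 + 0.782798 = 3.7128 m and h_c = 3.7128 × 0.549023 = 2.03841 m.
A = πr²/2 = π × 1.36²/2 = 2.90534 m².
Resultant F = γ·h_c·A = 14.04792 × 2.03841 × 2.90534 = 83.1956 kN.

F ≈ 83.2 kN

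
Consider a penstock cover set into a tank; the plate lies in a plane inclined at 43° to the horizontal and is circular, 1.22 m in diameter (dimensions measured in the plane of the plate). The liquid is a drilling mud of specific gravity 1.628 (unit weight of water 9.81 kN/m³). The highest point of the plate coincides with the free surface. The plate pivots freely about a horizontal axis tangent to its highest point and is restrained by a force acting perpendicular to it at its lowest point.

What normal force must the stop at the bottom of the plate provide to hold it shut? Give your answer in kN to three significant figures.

P ≈ 4.85 kN

γ = 1.628 × 9.81 = 15.97068 kN/m³.
Let θ = 43° be the plate's angle to the horizontal; measure y along the incline from where the plane meets the free surface. Vertical depth h = y·sinθ with sinθ = 0.681998.
The centroid is at the centre, 0.61 m below the top of the plate, so y_c = 0.61 m and h_c = 0.61 × 0.681998 = 0.416019 m.
A = π(0.61)² = 1.16899 m².
Resultant F = γ·h_c·A = 15.97068 × 0.416019 × 1.16899 = 7.76689 kN.
I_c = πr⁴/4 = π × 0.61⁴/4 = 0.108745 m⁴.
Centre of pressure: y_p = y_c + I_c/(y_c·A) = 0.61 + 0.108745/(0.61 × 1.16899) = 0.61 + 0.1525 = 0.7625 m along the plane.
The resultant acts 0.61 + 0.1525 = 0.7625 m (along the plate) below the hinge at the top edge, so the moment about the hinge is M = F × 0.7625 = 7.76689 × 0.7625 = 5.92225 kN·m.
A normal force at the bottom, 1.22 m from the hinge, must supply this moment: P = 5.92225/1.22 = 4.8543 kN.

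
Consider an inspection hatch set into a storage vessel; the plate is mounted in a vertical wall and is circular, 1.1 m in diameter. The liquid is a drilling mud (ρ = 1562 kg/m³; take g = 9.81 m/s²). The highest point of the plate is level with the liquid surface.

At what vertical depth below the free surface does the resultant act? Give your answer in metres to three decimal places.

h_p = 0.688 m

γ = ρg = 1562 × 9.81 / 1000 = 15.32322 kN/m³.
The centroid is at the centre, 0.55 m below the top of the plate, so the centroid depth is h_c = 0.55 m.
A = π(0.55)² = 0.950332 m².
Resultant F = γ·h_c·A = 15.32322 × 0.55 × 0.950332 = 8.00918 kN.
I_c = πr⁴/4 = π × 0.55⁴/4 = 0.0718688 m⁴.
Centre of pressure: y_p = y_c + I_c/(y_c·A) = 0.55 + 0.0718688/(0.55 × 0.950332) = 0.55 + 0.1375 = 0.6875 m along the plane.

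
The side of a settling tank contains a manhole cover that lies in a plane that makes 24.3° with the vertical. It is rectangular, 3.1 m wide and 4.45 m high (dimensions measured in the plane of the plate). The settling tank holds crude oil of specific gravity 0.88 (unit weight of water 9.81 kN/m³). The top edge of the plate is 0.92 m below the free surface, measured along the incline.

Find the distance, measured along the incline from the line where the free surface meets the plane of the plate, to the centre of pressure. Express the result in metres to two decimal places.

γ = 0.88 × 9.81 = 8.6328 kN/m³.
The plate makes 24.3° with the vertical, i.e. θ = 90° − 24.3° = 65.7° to the horizontal. Measuring y along the incline from the free-surface line, vertical depth h = y·sinθ with sinθ = 0.911403.
The centroid lies 4.45/2 = 2.225 m below the top edge, so y_c = 0.92 + 2.225 = 3.145 m and h_c = 3.145 × 0.911403 = 2.86636 m.
A = 3.1 × 4.45 = 13.795 m².
Resultant F = γ·h_c·A = 8.6328 × 2.86636 × 13.795 = 341.353 kN.
I_c = b·h³/12 = 3.1 × 4.45³/12 = 22.7646 m⁴.
Centre of pressure: y_p = y_c + I_c/(y_c·A) = 3.145 + 22.7646/(3.145 × 13.795) = 3.145 + 0.524708 = 3.66971 m along the plane.

y_p = 3.67 m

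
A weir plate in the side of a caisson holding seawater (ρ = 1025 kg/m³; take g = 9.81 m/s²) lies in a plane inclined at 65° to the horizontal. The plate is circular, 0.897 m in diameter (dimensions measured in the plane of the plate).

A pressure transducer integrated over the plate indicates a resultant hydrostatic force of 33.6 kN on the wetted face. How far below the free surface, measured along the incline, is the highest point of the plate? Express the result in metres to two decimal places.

γ = ρg = 1025 × 9.81 / 1000 = 10.05525 kN/m³.
A = π(0.4485)² = 0.631938 m².
From F = γ·h_c·A, the centroid depth is h_c = 33.6/(10.05525 × 0.631938) = 5.28776 m.
Let θ = 65° be the plate's angle to the horizontal; measure y along the incline from where the plane meets the free surface. Vertical depth h = y·sinθ with sinθ = 0.906308.
Along the incline, y_c = h_c/sinθ = 5.28776/0.906308 = 5.8344 m.
The centroid is at the centre, 0.4485 m below the top of the plate, so the highest point sits at y_top = 5.8344 − 0.4485 = 5.3859 m along the incline.

y_top ≈ 5.39 m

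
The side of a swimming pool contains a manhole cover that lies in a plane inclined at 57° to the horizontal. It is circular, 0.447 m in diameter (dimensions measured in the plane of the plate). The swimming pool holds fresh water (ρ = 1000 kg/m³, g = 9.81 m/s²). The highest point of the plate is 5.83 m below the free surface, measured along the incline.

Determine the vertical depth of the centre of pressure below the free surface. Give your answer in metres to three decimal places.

γ = ρg = 1000 × 9.81 = 9810 N/m³ = 9.81 kN/m³.
Let θ = 57° be the plate's angle to the horizontal; measure y along the incline from where the plane meets the free surface. Vertical depth h = y·sinθ with sinθ = 0.838671.
The centroid is at the centre, 0.2235 m below the top of the plate, so y_c = 5.83 + 0.2235 = 6.0535 m and h_c = 6.0535 × 0.838671 = 5.07689 m.
A = π(0.2235)² = 0.15693 m².
Resultant F = γ·h_c·A = 9.81 × 5.07689 × 0.15693 = 7.81579 kN.
I_c = πr⁴/4 = π × 0.2235⁴/4 = 0.00195975 m⁴.
Centre of pressure: y_p = y_c + I_c/(y_c·A) = 6.0535 + 0.00195975/(6.0535 × 0.15693) = 6.0535 + 0.00206295 = 6.05556 m along the plane.
Vertically, h_p = y_p·sinθ = 6.05556 × 0.838671 = 5.07862 m.

h_p = 5.079 m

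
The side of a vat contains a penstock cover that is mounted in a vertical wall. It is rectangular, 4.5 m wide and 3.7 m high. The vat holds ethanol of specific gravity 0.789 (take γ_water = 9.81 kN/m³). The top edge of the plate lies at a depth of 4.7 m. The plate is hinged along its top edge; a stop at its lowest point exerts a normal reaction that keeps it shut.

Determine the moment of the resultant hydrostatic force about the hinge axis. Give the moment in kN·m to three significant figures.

M ≈ 1710 kN·m

γ = 0.789 × 9.81 = 7.74009 kN/m³.
The centroid lies 3.7/2 = 1.85 m below the top edge, so the centroid depth is h_c = 4.7 + 1.85 = 6.55 m.
A = 4.5 × 3.7 = 16.65 m².
Resultant F = γ·h_c·A = 7.74009 × 6.55 × 16.65 = 844.115 kN.
I_c = b·h³/12 = 4.5 × 3.7³/12 = 18.9949 m⁴.
Centre of pressure: y_p = y_c + I_c/(y_c·A) = 6.55 + 18.9949/(6.55 × 16.65) = 6.55 + 0.174173 = 6.72417 m along the plane.
The resultant acts 1.85 + 0.174173 = 2.02417 m (along the plate) below the hinge at the top edge, so the moment about the hinge is M = F × 2.02417 = 844.115 × 2.02417 = 1708.63 kN·m.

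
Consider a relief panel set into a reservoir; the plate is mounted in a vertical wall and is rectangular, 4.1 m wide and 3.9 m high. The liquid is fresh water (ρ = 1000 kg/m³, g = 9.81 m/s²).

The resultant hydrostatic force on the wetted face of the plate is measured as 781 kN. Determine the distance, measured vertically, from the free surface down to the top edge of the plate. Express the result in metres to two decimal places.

γ = ρg = 1000 × 9.81 = 9810 N/m³ = 9.81 kN/m³.
A = 4.1 × 3.9 = 15.99 m².
From F = γ·h_c·A, the centroid depth is h_c = 781/(9.81 × 15.99) = 4.9789 m.
The centroid lies 3.9/2 = 1.95 m below the top edge, so the top edge sits at h_top = 4.9789 − 1.95 = 3.0289 m below the surface.

d_top ≈ 3.03 m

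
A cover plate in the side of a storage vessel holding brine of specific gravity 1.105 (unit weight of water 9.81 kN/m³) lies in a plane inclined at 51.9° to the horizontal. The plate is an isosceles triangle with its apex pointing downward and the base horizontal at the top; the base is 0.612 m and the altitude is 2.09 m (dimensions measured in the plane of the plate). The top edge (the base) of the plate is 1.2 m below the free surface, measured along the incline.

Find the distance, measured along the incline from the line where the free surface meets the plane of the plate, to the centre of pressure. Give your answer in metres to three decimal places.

γ = 1.105 × 9.81 = 10.84005 kN/m³.
Let θ = 51.9° be the plate's angle to the horizontal; measure y along the incline from where the plane meets the free surface. Vertical depth h = y·sinθ with sinθ = 0.786935.
With the apex down, the centroid sits h/3 = 2.09/3 = 0.696667 m below the base (the top edge), so y_c = 1.2 + 0.696667 = 1.89667 m and h_c = 1.89667 × 0.786935 = 1.49256 m.
A = ½ × 0.612 × 2.09 = 0.63954 m².
Resultant F = γ·h_c·A = 10.84005 × 1.49256 × 0.63954 = 10.3474 kN.
I_c = b·h³/36 = 0.612 × 2.09³/36 = 0.155199 m⁴.
Centre of pressure: y_p = y_c + I_c/(y_c·A) = 1.89667 + 0.155199/(1.89667 × 0.63954) = 1.89667 + 0.127947 = 2.02462 m along the plane.

y_p = 2.025 m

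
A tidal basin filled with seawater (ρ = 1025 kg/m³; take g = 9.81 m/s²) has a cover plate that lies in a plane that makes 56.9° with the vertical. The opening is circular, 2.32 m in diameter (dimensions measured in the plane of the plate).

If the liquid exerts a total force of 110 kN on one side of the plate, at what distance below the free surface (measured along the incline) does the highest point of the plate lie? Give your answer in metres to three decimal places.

y_top ≈ 3.579 m

γ = ρg = 1025 × 9.81 / 1000 = 10.05525 kN/m³.
A = π(1.16)² = 4.22733 m².
From F = γ·h_c·A, the centroid depth is h_c = 110/(10.05525 × 4.22733) = 2.58782 m.
The plate makes 56.9° with the vertical, i.e. θ = 90° − 56.9° = 33.1° to the horizontal. Measuring y along the incline from the free-surface line, vertical depth h = y·sinθ with sinθ = 0.546102.
Along the incline, y_c = h_c/sinθ = 2.58782/0.546102 = 4.73871 m.
The centroid is at the centre, 1.16 m below the top of the plate, so the highest point sits at y_top = 4.73871 − 1.16 = 3.57871 m along the incline.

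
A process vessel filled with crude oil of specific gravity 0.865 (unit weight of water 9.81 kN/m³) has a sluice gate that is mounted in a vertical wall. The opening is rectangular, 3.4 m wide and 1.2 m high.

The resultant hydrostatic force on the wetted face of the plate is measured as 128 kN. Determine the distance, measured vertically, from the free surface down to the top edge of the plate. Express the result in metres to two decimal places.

γ = 0.865 × 9.81 = 8.48565 kN/m³.
A = 3.4 × 1.2 = 4.08 m².
From F = γ·h_c·A, the centroid depth is h_c = 128/(8.48565 × 4.08) = 3.69713 m.
The centroid lies 1.2/2 = 0.6 m below the top edge, so the top edge sits at h_top = 3.69713 − 0.6 = 3.09713 m below the surface.

d_top ≈ 3.10 m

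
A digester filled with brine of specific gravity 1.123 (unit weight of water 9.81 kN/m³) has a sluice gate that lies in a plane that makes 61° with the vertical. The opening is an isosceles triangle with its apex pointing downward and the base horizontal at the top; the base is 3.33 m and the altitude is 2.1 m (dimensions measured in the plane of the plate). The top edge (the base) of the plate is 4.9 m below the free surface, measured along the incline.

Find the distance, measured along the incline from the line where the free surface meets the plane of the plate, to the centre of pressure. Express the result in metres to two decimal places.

γ = 1.123 × 9.81 = 11.01663 kN/m³.
The plate makes 61° with the vertical, i.e. θ = 90° − 61° = 29° to the horizontal. Measuring y along the incline from the free-surface line, vertical depth h = y·sinθ with sinθ = 0.484810.
With the apex down, the centroid sits h/3 = 2.1/3 = 0.7 m below the base (the top edge), so y_c = 4.9 + 0.7 = 5.6 m and h_c = 5.6 × 0.484810 = 2.71494 m.
A = ½ × 3.33 × 2.1 = 3.4965 m².
Resultant F = γ·h_c·A = 11.01663 × 2.71494 × 3.4965 = 104.579 kN.
I_c = b·h³/36 = 3.33 × 2.1³/36 = 0.856643 m⁴.
Centre of pressure: y_p = y_c + I_c/(y_c·A) = 5.6 + 0.856643/(5.6 × 3.4965) = 5.6 + 0.04375 = 5.64375 m along the plane.

y_p = 5.64 m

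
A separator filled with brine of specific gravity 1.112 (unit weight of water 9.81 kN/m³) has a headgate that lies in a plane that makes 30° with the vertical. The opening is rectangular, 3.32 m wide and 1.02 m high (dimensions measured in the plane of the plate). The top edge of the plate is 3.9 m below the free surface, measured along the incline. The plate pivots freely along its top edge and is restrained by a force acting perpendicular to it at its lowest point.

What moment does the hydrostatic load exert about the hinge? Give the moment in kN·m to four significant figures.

M ≈ 74.73 kN·m

γ = 1.112 × 9.81 = 10.90872 kN/m³.
The plate makes 30° with the vertical, i.e. θ = 90° − 30° = 60° to the horizontal. Measuring y along the incline from the free-surface line, vertical depth h = y·sinθ with sinθ = 0.866025.
The centroid lies 1.02/2 = 0.51 m below the top edge, so y_c = 3.9 + 0.51 = 4.41 m and h_c = 4.41 × 0.866025 = 3.81917 m.
A = 3.32 × 1.02 = 3.3864 m².
Resultant F = γ·h_c·A = 10.90872 × 3.81917 × 3.3864 = 141.085 kN.
I_c = b·h³/12 = 3.32 × 1.02³/12 = 0.293601 m⁴.
Centre of pressure: y_p = y_c + I_c/(y_c·A) = 4.41 + 0.293601/(4.41 × 3.3864) = 4.41 + 0.0196599 = 4.42966 m along the plane.
The resultant acts 0.51 + 0.0196599 = 0.52966 m (along the plate) below the hinge at the top edge, so the moment about the hinge is M = F × 0.52966 = 141.085 × 0.52966 = 74.7271 kN·m.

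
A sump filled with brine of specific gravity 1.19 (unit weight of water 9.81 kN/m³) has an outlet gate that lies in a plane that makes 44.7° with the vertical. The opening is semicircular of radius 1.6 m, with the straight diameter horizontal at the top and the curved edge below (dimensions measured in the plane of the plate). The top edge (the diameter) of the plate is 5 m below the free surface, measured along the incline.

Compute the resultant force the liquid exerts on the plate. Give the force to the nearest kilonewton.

F ≈ 189 kN

γ = 1.19 × 9.81 = 11.6739 kN/m³.
The plate makes 44.7° with the vertical, i.e. θ = 90° − 44.7° = 45.3° to the horizontal. Measuring y along the incline from the free-surface line, vertical depth h = y·sinθ with sinθ = 0.710799.
The centroid of a semicircle lies 4r/(3π) = 0.679061 m from the diameter, here below the top edge, so y_c = 5 + 0.679061 = 5.67906 m and h_c = 5.67906 × 0.710799 = 4.03667 m.
A = πr²/2 = π × 1.6²/2 = 4.02124 m².
Resultant F = γ·h_c·A = 11.6739 × 4.03667 × 4.02124 = 189.496 kN.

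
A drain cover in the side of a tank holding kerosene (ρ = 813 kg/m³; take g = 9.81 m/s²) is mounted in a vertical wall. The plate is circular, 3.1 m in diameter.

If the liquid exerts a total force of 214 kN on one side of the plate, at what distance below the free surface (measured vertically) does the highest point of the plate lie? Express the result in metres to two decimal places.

γ = ρg = 813 × 9.81 / 1000 = 7.97553 kN/m³.
A = π(1.55)² = 7.54768 m².
From F = γ·h_c·A, the centroid depth is h_c = 214/(7.97553 × 7.54768) = 3.55501 m.
The centroid is at the centre, 1.55 m below the top of the plate, so the highest point sits at h_top = 3.55501 − 1.55 = 2.00501 m below the surface.

d_top ≈ 2.01 m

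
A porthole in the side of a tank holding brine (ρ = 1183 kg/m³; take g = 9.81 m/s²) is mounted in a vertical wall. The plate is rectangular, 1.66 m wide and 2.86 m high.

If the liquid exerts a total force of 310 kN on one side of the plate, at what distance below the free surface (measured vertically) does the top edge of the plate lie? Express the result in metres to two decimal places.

γ = ρg = 1183 × 9.81 / 1000 = 11.60523 kN/m³.
A = 1.66 × 2.86 = 4.7476 m².
From F = γ·h_c·A, the centroid depth is h_c = 310/(11.60523 × 4.7476) = 5.62644 m.
The centroid lies 2.86/2 = 1.43 m below the top edge, so the top edge sits at h_top = 5.62644 − 1.43 = 4.19644 m below the surface.

d_top ≈ 4.20 m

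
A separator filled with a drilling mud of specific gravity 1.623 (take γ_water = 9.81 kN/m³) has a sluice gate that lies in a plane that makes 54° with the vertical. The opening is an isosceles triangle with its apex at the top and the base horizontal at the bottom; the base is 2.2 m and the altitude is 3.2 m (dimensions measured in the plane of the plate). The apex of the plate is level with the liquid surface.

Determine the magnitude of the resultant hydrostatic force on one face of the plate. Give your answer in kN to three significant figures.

F ≈ 70.3 kN

γ = 1.623 × 9.81 = 15.92163 kN/m³.
The plate makes 54° with the vertical, i.e. θ = 90° − 54° = 36° to the horizontal. Measuring y along the incline from the free-surface line, vertical depth h = y·sinθ with sinθ = 0.587785.
With the apex up, the centroid sits 2h/3 = 2 × 3.2/3 = 2.13333 m below the apex, so y_c = 2.13333 m and h_c = 2.13333 × 0.587785 = 1.25394 m.
A = ½ × 2.2 × 3.2 = 3.52 m².
Resultant F = γ·h_c·A = 15.92163 × 1.25394 × 3.52 = 70.276 kN.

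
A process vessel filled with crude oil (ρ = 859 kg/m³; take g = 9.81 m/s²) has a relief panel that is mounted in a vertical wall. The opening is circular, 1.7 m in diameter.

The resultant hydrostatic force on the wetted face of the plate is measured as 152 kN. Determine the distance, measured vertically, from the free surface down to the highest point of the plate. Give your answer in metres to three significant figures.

γ = ρg = 859 × 9.81 / 1000 = 8.42679 kN/m³.
A = π(0.85)² = 2.2698 m².
From F = γ·h_c·A, the centroid depth is h_c = 152/(8.42679 × 2.2698) = 7.94683 m.
The centroid is at the centre, 0.85 m below the top of the plate, so the highest point sits at h_top = 7.94683 − 0.85 = 7.09683 m below the surface.

d_top ≈ 7.10 m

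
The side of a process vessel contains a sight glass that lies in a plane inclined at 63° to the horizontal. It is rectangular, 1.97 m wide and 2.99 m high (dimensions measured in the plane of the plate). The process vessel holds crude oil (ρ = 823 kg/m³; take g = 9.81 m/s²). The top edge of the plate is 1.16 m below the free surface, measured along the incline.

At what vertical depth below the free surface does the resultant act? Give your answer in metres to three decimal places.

h_p = 2.616 m

γ = ρg = 823 × 9.81 / 1000 = 8.07363 kN/m³.
Let θ = 63° be the plate's angle to the horizontal; measure y along the incline from where the plane meets the free surface. Vertical depth h = y·sinθ with sinθ = 0.891007.
The centroid lies 2.99/2 = 1.495 m below the top edge, so y_c = 1.16 + 1.495 = 2.655 m and h_c = 2.655 × 0.891007 = 2.36562 m.
A = 1.97 × 2.99 = 5.8903 m².
Resultant F = γ·h_c·A = 8.07363 × 2.36562 × 5.8903 = 112.5 kN.
I_c = b·h³/12 = 1.97 × 2.99³/12 = 4.38832 m⁴.
Centre of pressure: y_p = y_c + I_c/(y_c·A) = 2.655 + 4.38832/(2.655 × 5.8903) = 2.655 + 0.280606 = 2.93561 m along the plane.
Vertically, h_p = y_p·sinθ = 2.93561 × 0.891007 = 2.61565 m.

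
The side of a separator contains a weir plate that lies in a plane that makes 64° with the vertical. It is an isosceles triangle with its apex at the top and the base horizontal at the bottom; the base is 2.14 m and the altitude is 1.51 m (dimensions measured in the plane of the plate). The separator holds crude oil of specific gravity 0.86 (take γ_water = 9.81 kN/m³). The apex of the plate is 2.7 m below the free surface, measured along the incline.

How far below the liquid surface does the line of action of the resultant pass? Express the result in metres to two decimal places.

h_p = 1.64 m

γ = 0.86 × 9.81 = 8.4366 kN/m³.
The plate makes 64° with the vertical, i.e. θ = 90° − 64° = 26° to the horizontal. Measuring y along the incline from the free-surface line, vertical depth h = y·sinθ with sinθ = 0.438371.
With the apex up, the centroid sits 2h/3 = 2 × 1.51/3 = 1.00667 m below the apex, so y_c = 2.7 + 1.00667 = 3.70667 m and h_c = 3.70667 × 0.438371 = 1.6249 m.
A = ½ × 2.14 × 1.51 = 1.6157 m².
Resultant F = γ·h_c·A = 8.4366 × 1.6249 × 1.6157 = 22.149 kN.
I_c = b·h³/36 = 2.14 × 1.51³/36 = 0.204664 m⁴.
Centre of pressure: y_p = y_c + I_c/(y_c·A) = 3.70667 + 0.204664/(3.70667 × 1.6157) = 3.70667 + 0.0341741 = 3.74084 m along the plane.
Vertically, h_p = y_p·sinθ = 3.74084 × 0.438371 = 1.63988 m.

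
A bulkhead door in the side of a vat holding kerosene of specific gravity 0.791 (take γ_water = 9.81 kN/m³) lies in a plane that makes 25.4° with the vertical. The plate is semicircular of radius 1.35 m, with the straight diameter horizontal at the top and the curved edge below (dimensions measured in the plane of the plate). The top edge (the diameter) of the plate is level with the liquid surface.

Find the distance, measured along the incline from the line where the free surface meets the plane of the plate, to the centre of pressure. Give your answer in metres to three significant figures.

y_p = 0.795 m

γ = 0.791 × 9.81 = 7.75971 kN/m³.
The plate makes 25.4° with the vertical, i.e. θ = 90° − 25.4° = 64.6° to the horizontal. Measuring y along the incline from the free-surface line, vertical depth h = y·sinθ with sinθ = 0.903335.
The centroid of a semicircle lies 4r/(3π) = 0.572958 m from the diameter, here below the top edge, so y_c = 0.572958 m and h_c = 0.572958 × 0.903335 = 0.517573 m.
A = πr²/2 = π × 1.35²/2 = 2.86278 m².
Resultant F = γ·h_c·A = 7.75971 × 0.517573 × 2.86278 = 11.4975 kN.
I_c = (π/8 − 8/(9π))·r⁴ = 0.109757 × 1.35⁴ = 0.364559 m⁴.
Centre of pressure: y_p = y_c + I_c/(y_c·A) = 0.572958 + 0.364559/(0.572958 × 2.86278) = 0.572958 + 0.222258 = 0.795216 m along the plane.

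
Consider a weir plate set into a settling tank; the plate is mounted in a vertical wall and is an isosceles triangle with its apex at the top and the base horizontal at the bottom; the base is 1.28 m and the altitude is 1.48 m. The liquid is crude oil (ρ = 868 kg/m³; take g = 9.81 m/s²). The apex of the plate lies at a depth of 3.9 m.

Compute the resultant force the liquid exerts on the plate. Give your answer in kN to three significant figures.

F ≈ 39.4 kN

γ = ρg = 868 × 9.81 / 1000 = 8.51508 kN/m³.
With the apex up, the centroid sits 2h/3 = 2 × 1.48/3 = 0.986667 m below the apex, so the centroid depth is h_c = 3.9 + 0.986667 = 4.88667 m.
A = ½ × 1.28 × 1.48 = 0.9472 m².
Resultant F = γ·h_c·A = 8.51508 × 4.88667 × 0.9472 = 39.4134 kN.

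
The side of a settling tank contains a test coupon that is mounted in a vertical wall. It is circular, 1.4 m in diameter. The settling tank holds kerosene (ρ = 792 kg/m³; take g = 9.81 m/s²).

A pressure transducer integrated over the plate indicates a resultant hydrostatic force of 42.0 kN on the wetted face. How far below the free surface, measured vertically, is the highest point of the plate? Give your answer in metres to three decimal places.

γ = ρg = 792 × 9.81 / 1000 = 7.76952 kN/m³.
A = π(0.7)² = 1.53938 m².
From F = γ·h_c·A, the centroid depth is h_c = 42.0/(7.76952 × 1.53938) = 3.51163 m.
The centroid is at the centre, 0.7 m below the top of the plate, so the highest point sits at h_top = 3.51163 − 0.7 = 2.81163 m below the surface.

d_top ≈ 2.812 m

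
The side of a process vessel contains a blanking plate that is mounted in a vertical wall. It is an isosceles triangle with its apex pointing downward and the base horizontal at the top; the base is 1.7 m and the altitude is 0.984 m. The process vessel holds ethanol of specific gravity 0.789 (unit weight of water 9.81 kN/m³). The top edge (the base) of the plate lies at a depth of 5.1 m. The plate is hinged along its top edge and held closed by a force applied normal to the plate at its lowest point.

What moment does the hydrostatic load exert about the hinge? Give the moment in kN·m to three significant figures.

M ≈ 11.9 kN·m

γ = 0.789 × 9.81 = 7.74009 kN/m³.
With the apex down, the centroid sits h/3 = 0.984/3 = 0.328 m below the base (the top edge), so the centroid depth is h_c = 5.1 + 0.328 = 5.428 m.
A = ½ × 1.7 × 0.984 = 0.8364 m².
Resultant F = γ·h_c·A = 7.74009 × 5.428 × 0.8364 = 35.1398 kN.
I_c = b·h³/36 = 1.7 × 0.984³/36 = 0.0449916 m⁴.
Centre of pressure: y_p = y_c + I_c/(y_c·A) = 5.428 + 0.0449916/(5.428 × 0.8364) = 5.428 + 0.00991009 = 5.43791 m along the plane.
The resultant acts 0.328 + 0.00991009 = 0.33791 m (along the plate) below the hinge at the top edge, so the moment about the hinge is M = F × 0.33791 = 35.1398 × 0.33791 = 11.8741 kN·m.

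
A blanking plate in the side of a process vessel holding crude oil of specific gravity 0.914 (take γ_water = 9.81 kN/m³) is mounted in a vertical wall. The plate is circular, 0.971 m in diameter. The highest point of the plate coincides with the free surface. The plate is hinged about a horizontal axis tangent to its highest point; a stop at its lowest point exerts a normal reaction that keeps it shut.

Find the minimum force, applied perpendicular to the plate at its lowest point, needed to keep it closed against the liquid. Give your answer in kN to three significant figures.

γ = 0.914 × 9.81 = 8.96634 kN/m³.
The centroid is at the centre, 0.4855 m below the top of the plate, so the centroid depth is h_c = 0.4855 m.
A = π(0.4855)² = 0.740506 m².
Resultant F = γ·h_c·A = 8.96634 × 0.4855 × 0.740506 = 3.22354 kN.
I_c = πr⁴/4 = π × 0.4855⁴/4 = 0.0436362 m⁴.
Centre of pressure: y_p = y_c + I_c/(y_c·A) = 0.4855 + 0.0436362/(0.4855 × 0.740506) = 0.4855 + 0.121375 = 0.606875 m along the plane.
The resultant acts 0.4855 + 0.121375 = 0.606875 m (along the plate) below the hinge at the top edge, so the moment about the hinge is M = F × 0.606875 = 3.22354 × 0.606875 = 1.95629 kN·m.
A normal force at the bottom, 0.971 m from the hinge, must supply this moment: P = 1.95629/0.971 = 2.01472 kN.

P ≈ 2.01 kN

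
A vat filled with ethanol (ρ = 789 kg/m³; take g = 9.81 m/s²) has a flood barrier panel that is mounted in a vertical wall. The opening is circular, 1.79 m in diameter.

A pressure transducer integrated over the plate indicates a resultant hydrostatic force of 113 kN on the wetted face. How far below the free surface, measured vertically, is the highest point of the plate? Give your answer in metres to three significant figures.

d_top ≈ 4.91 m

γ = ρg = 789 × 9.81 / 1000 = 7.74009 kN/m³.
A = π(0.895)² = 2.51649 m².
From F = γ·h_c·A, the centroid depth is h_c = 113/(7.74009 × 2.51649) = 5.80146 m.
The centroid is at the centre, 0.895 m below the top of the plate, so the highest point sits at h_top = 5.80146 − 0.895 = 4.90646 m below the surface.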